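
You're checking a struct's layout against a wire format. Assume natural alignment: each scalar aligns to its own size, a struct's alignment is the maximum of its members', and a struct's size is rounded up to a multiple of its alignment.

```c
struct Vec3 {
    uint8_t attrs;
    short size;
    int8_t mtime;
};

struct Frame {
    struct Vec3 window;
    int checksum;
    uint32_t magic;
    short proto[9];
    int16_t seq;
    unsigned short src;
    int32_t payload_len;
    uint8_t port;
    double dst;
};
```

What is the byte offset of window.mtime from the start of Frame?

4

Vec3: @0: attrs [1B, align 1] → 1; +1 pad (align 2); @2: size [2B, align 2] → 4; @4: mtime [1B, align 1] → 5; +1 tail pad (align 2); size 6, align 2
@0: window [6B, align 2] → 6
within Vec3: mtime at 4
0 + 4 = 4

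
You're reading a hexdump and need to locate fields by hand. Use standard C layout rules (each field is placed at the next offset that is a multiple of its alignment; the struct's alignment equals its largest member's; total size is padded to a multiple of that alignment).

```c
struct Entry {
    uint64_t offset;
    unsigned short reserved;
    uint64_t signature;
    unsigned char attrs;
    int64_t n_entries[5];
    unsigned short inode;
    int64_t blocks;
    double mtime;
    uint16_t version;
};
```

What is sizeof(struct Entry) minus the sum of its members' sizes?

0..8  offset  (8B, 8-aligned)
8..10  reserved  (2B, 2-aligned)
10..16  -- padding (6B)
16..24  signature  (8B, 8-aligned)
24..25  attrs  (1B, 1-aligned)
25..32  -- padding (7B)
32..72  n_entries  (40B, 8-aligned)
72..74  inode  (2B, 2-aligned)
74..80  -- padding (6B)
80..88  blocks  (8B, 8-aligned)
88..96  mtime  (8B, 8-aligned)
96..98  version  (2B, 2-aligned)
98..104  -- tail padding (6B)
sizeof = 104, alignof = 8
data bytes 79, size 104 → padding 25

25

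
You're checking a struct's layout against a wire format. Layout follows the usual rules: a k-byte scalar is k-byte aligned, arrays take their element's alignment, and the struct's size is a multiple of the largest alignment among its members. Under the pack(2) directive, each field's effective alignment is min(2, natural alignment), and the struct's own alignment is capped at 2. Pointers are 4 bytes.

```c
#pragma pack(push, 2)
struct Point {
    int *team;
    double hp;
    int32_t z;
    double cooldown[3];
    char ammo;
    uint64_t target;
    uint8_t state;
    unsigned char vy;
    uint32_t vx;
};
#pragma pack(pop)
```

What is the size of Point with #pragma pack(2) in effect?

0..4  team  (4B, 2-aligned)
4..12  hp  (8B, 2-aligned)
12..16  z  (4B, 2-aligned)
16..40  cooldown  (24B, 2-aligned)
40..41  ammo  (1B, 1-aligned)
41..42  -- padding (1B)
42..50  target  (8B, 2-aligned)
50..51  state  (1B, 1-aligned)
51..52  vy  (1B, 1-aligned)
52..56  vx  (4B, 2-aligned)
sizeof = 56, alignof = 2

56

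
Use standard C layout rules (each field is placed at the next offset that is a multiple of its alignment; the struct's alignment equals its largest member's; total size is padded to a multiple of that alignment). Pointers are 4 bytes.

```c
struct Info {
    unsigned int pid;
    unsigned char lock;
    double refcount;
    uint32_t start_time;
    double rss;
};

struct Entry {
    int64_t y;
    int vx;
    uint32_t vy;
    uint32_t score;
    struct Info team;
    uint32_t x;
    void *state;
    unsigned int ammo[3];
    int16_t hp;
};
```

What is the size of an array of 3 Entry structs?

Info: 0..4  pid  (4B, 4-aligned); 4..5  lock  (1B, 1-aligned); 5..8  -- padding (3B); 8..16  refcount  (8B, 8-aligned); 16..20  start_time  (4B, 4-aligned); 20..24  -- padding (4B); 24..32  rss  (8B, 8-aligned); sizeof = 32, alignof = 8
0..8  y  (8B, 8-aligned)
8..12  vx  (4B, 4-aligned)
12..16  vy  (4B, 4-aligned)
16..20  score  (4B, 4-aligned)
20..24  -- padding (4B)
24..56  team  (32B, 8-aligned)
56..60  x  (4B, 4-aligned)
60..64  state  (4B, 4-aligned)
64..76  ammo  (12B, 4-aligned)
76..78  hp  (2B, 2-aligned)
78..80  -- tail padding (2B)
sizeof = 80, alignof = 8
array of 3: 3 × 80 = 240

240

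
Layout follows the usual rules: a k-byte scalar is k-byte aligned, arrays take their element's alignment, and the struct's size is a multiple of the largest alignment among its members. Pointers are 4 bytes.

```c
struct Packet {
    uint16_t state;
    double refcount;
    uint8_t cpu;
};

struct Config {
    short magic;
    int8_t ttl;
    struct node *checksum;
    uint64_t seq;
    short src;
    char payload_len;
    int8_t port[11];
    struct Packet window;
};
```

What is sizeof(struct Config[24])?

1344

Packet: state at 0 (size 2, align 2) → ends 2; pad 6 to align 8 for refcount; refcount at 8 (size 8, align 8) → ends 16; cpu at 16 (size 1, align 1) → ends 17; tail pad 7 to reach multiple of 8; total 24 bytes, alignment 8
magic at 0 (size 2, align 2) → ends 2
ttl at 2 (size 1, align 1) → ends 3
pad 1 to align 4 for checksum
checksum at 4 (size 4, align 4) → ends 8
seq at 8 (size 8, align 8) → ends 16
src at 16 (size 2, align 2) → ends 18
payload_len at 18 (size 1, align 1) → ends 19
port at 19 (size 11, align 1) → ends 30
pad 2 to align 8 for window
window at 32 (size 24, align 8) → ends 56
total 56 bytes, alignment 8
array of 24: 24 × 56 = 1344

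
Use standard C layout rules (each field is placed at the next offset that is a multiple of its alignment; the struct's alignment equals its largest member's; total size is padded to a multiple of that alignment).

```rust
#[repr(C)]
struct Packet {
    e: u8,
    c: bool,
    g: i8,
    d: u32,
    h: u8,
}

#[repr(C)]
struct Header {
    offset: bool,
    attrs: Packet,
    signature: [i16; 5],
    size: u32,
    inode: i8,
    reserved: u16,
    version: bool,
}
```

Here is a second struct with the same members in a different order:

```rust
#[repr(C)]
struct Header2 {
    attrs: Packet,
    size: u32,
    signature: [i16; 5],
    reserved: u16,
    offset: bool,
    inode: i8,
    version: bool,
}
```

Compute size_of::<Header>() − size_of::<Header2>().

8

Packet: e at 0 (size 1, align 1) → ends 1; c at 1 (size 1, align 1) → ends 2; g at 2 (size 1, align 1) → ends 3; pad 1 to align 4 for d; d at 4 (size 4, align 4) → ends 8; h at 8 (size 1, align 1) → ends 9; tail pad 3 to reach multiple of 4; total 12 bytes, alignment 4
offset at 0 (size 1, align 1) → ends 1
pad 3 to align 4 for attrs
attrs at 4 (size 12, align 4) → ends 16
signature at 16 (size 10, align 2) → ends 26
pad 2 to align 4 for size
size at 28 (size 4, align 4) → ends 32
inode at 32 (size 1, align 1) → ends 33
pad 1 to align 2 for reserved
reserved at 34 (size 2, align 2) → ends 36
version at 36 (size 1, align 1) → ends 37
tail pad 3 to reach multiple of 4
total 40 bytes, alignment 4
— Header2 —
attrs at 0 (size 12, align 4) → ends 12
size at 12 (size 4, align 4) → ends 16
signature at 16 (size 10, align 2) → ends 26
reserved at 26 (size 2, align 2) → ends 28
offset at 28 (size 1, align 1) → ends 29
inode at 29 (size 1, align 1) → ends 30
version at 30 (size 1, align 1) → ends 31
tail pad 1 to reach multiple of 4
total 32 bytes, alignment 4
40 − 32 = 8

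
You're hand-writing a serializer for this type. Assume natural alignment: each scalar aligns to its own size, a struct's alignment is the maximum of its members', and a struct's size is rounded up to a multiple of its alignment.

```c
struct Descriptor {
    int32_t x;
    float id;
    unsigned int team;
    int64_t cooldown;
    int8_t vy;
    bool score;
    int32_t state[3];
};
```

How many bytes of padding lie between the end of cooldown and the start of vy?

x at 0 (size 4, align 4) → ends 4
id at 4 (size 4, align 4) → ends 8
team at 8 (size 4, align 4) → ends 12
pad 4 to align 8 for cooldown
cooldown at 16 (size 8, align 8) → ends 24
vy at 24 (size 1, align 1) → ends 25

0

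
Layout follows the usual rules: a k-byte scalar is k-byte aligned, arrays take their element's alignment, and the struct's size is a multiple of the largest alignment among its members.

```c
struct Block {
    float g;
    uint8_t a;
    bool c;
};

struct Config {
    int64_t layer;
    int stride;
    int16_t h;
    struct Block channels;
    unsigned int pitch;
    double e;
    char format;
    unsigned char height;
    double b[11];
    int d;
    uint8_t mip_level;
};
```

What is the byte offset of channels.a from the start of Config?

20

Block: g at 0 (size 4, align 4) → ends 4; a at 4 (size 1, align 1) → ends 5; c at 5 (size 1, align 1) → ends 6; tail pad 2 to reach multiple of 4; total 8 bytes, alignment 4
layer at 0 (size 8, align 8) → ends 8
stride at 8 (size 4, align 4) → ends 12
h at 12 (size 2, align 2) → ends 14
pad 2 to align 4 for channels
channels at 16 (size 8, align 4) → ends 24
within Block: a at 4
16 + 4 = 20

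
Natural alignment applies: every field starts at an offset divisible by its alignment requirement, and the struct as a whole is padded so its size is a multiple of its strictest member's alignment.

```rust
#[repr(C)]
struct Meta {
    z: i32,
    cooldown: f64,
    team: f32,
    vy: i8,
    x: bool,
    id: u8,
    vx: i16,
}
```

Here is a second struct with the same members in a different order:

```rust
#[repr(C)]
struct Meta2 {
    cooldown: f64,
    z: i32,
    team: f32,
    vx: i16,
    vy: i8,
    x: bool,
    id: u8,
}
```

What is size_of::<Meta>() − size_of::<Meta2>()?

@0: z [4B, align 4] → 4
+4 pad (align 8)
@8: cooldown [8B, align 8] → 16
@16: team [4B, align 4] → 20
@20: vy [1B, align 1] → 21
@21: x [1B, align 1] → 22
@22: id [1B, align 1] → 23
+1 pad (align 2)
@24: vx [2B, align 2] → 26
+6 tail pad (align 8)
size 32, align 8
— Meta2 —
@0: cooldown [8B, align 8] → 8
@8: z [4B, align 4] → 12
@12: team [4B, align 4] → 16
@16: vx [2B, align 2] → 18
@18: vy [1B, align 1] → 19
@19: x [1B, align 1] → 20
@20: id [1B, align 1] → 21
+3 tail pad (align 8)
size 24, align 8
32 − 24 = 8

8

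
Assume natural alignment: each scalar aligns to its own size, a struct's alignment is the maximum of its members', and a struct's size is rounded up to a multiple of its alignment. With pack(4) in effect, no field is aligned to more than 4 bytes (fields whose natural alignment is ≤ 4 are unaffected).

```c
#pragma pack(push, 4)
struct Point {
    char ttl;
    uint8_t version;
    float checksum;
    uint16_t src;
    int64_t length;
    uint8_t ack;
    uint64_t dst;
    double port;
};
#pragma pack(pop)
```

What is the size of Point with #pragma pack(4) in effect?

ttl at 0 (size 1, align 1) → ends 1
version at 1 (size 1, align 1) → ends 2
pad 2 to align 4 for checksum
checksum at 4 (size 4, align 4) → ends 8
src at 8 (size 2, align 2) → ends 10
pad 2 to align 4 for length
length at 12 (size 8, align 4) → ends 20
ack at 20 (size 1, align 1) → ends 21
pad 3 to align 4 for dst
dst at 24 (size 8, align 4) → ends 32
port at 32 (size 8, align 4) → ends 40
total 40 bytes, alignment 4

40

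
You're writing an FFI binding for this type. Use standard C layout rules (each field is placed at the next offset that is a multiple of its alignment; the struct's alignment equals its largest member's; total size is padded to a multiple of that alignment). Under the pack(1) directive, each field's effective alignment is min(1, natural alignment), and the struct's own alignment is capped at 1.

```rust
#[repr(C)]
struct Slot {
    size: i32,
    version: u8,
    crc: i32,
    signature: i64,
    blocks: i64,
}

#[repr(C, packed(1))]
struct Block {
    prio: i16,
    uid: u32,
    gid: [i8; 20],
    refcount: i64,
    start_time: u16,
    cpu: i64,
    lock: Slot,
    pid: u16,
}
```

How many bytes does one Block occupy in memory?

78

Slot: @0: size [4B, align 4] → 4; @4: version [1B, align 1] → 5; +3 pad (align 4); @8: crc [4B, align 4] → 12; +4 pad (align 8); @16: signature [8B, align 8] → 24; @24: blocks [8B, align 8] → 32; size 32, align 8
@0: prio [2B, align 1] → 2
@2: uid [4B, align 1] → 6
@6: gid [20B, align 1] → 26
@26: refcount [8B, align 1] → 34
@34: start_time [2B, align 1] → 36
@36: cpu [8B, align 1] → 44
@44: lock [32B, align 1] → 76
@76: pid [2B, align 1] → 78
size 78, align 1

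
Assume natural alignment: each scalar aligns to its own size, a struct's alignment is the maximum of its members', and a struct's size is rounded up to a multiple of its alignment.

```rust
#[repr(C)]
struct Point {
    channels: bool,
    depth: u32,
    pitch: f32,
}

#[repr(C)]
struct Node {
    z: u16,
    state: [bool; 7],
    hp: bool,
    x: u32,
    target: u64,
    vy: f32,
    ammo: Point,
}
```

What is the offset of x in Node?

12

Point: 0..1  channels  (1B, 1-aligned); 1..4  -- padding (3B); 4..8  depth  (4B, 4-aligned); 8..12  pitch  (4B, 4-aligned); sizeof = 12, alignof = 4
0..2  z  (2B, 2-aligned)
2..9  state  (7B, 1-aligned)
9..10  hp  (1B, 1-aligned)
10..12  -- padding (2B)
12..16  x  (4B, 4-aligned)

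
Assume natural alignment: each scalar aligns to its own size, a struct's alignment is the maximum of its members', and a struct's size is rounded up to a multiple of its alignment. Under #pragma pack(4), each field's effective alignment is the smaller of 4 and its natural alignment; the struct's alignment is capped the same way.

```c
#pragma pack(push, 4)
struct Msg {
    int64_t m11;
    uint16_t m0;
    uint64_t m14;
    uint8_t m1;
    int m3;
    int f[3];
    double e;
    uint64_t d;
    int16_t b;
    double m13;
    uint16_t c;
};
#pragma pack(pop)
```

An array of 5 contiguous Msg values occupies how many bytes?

0..8  m11  (8B, 4-aligned)
8..10  m0  (2B, 2-aligned)
10..12  -- padding (2B)
12..20  m14  (8B, 4-aligned)
20..21  m1  (1B, 1-aligned)
21..24  -- padding (3B)
24..28  m3  (4B, 4-aligned)
28..40  f  (12B, 4-aligned)
40..48  e  (8B, 4-aligned)
48..56  d  (8B, 4-aligned)
56..58  b  (2B, 2-aligned)
58..60  -- padding (2B)
60..68  m13  (8B, 4-aligned)
68..70  c  (2B, 2-aligned)
70..72  -- tail padding (2B)
sizeof = 72, alignof = 4
array of 5: 5 × 72 = 360

360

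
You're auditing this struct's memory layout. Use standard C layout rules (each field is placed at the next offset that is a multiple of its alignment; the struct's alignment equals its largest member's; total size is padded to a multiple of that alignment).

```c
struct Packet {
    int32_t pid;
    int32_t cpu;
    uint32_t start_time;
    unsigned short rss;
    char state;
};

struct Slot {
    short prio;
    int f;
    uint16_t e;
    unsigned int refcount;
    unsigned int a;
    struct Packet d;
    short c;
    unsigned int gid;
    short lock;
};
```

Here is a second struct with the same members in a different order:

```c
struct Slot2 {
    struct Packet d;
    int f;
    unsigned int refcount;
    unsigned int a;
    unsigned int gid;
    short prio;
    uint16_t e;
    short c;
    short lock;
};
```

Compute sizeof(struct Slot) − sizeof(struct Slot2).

Packet: @0: pid [4B, align 4] → 4; @4: cpu [4B, align 4] → 8; @8: start_time [4B, align 4] → 12; @12: rss [2B, align 2] → 14; @14: state [1B, align 1] → 15; +1 tail pad (align 4); size 16, align 4
@0: prio [2B, align 2] → 2
+2 pad (align 4)
@4: f [4B, align 4] → 8
@8: e [2B, align 2] → 10
+2 pad (align 4)
@12: refcount [4B, align 4] → 16
@16: a [4B, align 4] → 20
@20: d [16B, align 4] → 36
@36: c [2B, align 2] → 38
+2 pad (align 4)
@40: gid [4B, align 4] → 44
@44: lock [2B, align 2] → 46
+2 tail pad (align 4)
size 48, align 4
— Slot2 —
@0: d [16B, align 4] → 16
@16: f [4B, align 4] → 20
@20: refcount [4B, align 4] → 24
@24: a [4B, align 4] → 28
@28: gid [4B, align 4] → 32
@32: prio [2B, align 2] → 34
@34: e [2B, align 2] → 36
@36: c [2B, align 2] → 38
@38: lock [2B, align 2] → 40
size 40, align 4
48 − 40 = 8

8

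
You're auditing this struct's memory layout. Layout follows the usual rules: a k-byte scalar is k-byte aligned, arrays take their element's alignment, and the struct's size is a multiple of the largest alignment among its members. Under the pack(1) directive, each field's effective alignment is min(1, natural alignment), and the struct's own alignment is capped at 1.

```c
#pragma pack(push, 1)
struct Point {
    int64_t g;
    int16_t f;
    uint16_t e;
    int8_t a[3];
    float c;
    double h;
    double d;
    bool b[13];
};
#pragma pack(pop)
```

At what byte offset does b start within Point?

35

0..8  g  (8B, 1-aligned)
8..10  f  (2B, 1-aligned)
10..12  e  (2B, 1-aligned)
12..15  a  (3B, 1-aligned)
15..19  c  (4B, 1-aligned)
19..27  h  (8B, 1-aligned)
27..35  d  (8B, 1-aligned)
35..48  b  (13B, 1-aligned)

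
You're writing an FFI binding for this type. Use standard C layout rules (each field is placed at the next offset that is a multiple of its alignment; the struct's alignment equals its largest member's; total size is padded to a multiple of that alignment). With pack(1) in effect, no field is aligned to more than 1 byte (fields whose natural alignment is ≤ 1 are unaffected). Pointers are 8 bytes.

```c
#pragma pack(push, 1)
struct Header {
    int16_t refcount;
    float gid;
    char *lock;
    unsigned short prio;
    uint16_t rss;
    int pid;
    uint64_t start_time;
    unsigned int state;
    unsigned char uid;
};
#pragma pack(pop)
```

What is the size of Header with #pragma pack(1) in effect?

0..2  refcount  (2B, 1-aligned)
2..6  gid  (4B, 1-aligned)
6..14  lock  (8B, 1-aligned)
14..16  prio  (2B, 1-aligned)
16..18  rss  (2B, 1-aligned)
18..22  pid  (4B, 1-aligned)
22..30  start_time  (8B, 1-aligned)
30..34  state  (4B, 1-aligned)
34..35  uid  (1B, 1-aligned)
sizeof = 35, alignof = 1

35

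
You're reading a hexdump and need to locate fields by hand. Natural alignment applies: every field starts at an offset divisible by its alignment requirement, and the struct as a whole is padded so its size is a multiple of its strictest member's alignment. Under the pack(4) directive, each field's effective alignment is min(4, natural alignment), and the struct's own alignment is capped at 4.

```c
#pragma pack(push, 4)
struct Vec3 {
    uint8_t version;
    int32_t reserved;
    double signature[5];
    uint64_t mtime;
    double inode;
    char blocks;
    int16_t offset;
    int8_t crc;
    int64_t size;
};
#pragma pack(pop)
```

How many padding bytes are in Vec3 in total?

0..1  version  (1B, 1-aligned)
1..4  -- padding (3B)
4..8  reserved  (4B, 4-aligned)
8..48  signature  (40B, 4-aligned)
48..56  mtime  (8B, 4-aligned)
56..64  inode  (8B, 4-aligned)
64..65  blocks  (1B, 1-aligned)
65..66  -- padding (1B)
66..68  offset  (2B, 2-aligned)
68..69  crc  (1B, 1-aligned)
69..72  -- padding (3B)
72..80  size  (8B, 4-aligned)
sizeof = 80, alignof = 4
data bytes 73, size 80 → padding 7

7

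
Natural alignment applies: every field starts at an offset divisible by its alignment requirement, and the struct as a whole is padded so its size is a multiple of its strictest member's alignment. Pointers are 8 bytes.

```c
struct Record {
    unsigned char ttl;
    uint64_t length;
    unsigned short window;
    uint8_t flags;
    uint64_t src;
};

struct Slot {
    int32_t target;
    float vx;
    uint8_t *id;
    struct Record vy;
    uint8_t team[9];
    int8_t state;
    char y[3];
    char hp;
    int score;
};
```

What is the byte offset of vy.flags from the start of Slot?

34

Record: @0: ttl [1B, align 1] → 1; +7 pad (align 8); @8: length [8B, align 8] → 16; @16: window [2B, align 2] → 18; @18: flags [1B, align 1] → 19; +5 pad (align 8); @24: src [8B, align 8] → 32; size 32, align 8
@0: target [4B, align 4] → 4
@4: vx [4B, align 4] → 8
@8: id [8B, align 8] → 16
@16: vy [32B, align 8] → 48
within Record: flags at 18
16 + 18 = 34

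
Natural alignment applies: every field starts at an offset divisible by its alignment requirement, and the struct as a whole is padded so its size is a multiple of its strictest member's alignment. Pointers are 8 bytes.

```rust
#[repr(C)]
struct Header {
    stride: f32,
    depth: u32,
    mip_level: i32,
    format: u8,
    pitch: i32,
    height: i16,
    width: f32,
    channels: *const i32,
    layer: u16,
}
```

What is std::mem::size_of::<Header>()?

48 bytes

stride at 0 (size 4, align 4) → ends 4
depth at 4 (size 4, align 4) → ends 8
mip_level at 8 (size 4, align 4) → ends 12
format at 12 (size 1, align 1) → ends 13
pad 3 to align 4 for pitch
pitch at 16 (size 4, align 4) → ends 20
height at 20 (size 2, align 2) → ends 22
pad 2 to align 4 for width
width at 24 (size 4, align 4) → ends 28
pad 4 to align 8 for channels
channels at 32 (size 8, align 8) → ends 40
layer at 40 (size 2, align 2) → ends 42
tail pad 6 to reach multiple of 8
total 48 bytes, alignment 8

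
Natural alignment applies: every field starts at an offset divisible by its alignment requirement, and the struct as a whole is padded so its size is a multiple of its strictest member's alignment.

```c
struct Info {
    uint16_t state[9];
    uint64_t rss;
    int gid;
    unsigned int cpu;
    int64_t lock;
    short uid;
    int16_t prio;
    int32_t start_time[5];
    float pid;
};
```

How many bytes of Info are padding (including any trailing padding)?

10

@0: state [18B, align 2] → 18
+6 pad (align 8)
@24: rss [8B, align 8] → 32
@32: gid [4B, align 4] → 36
@36: cpu [4B, align 4] → 40
@40: lock [8B, align 8] → 48
@48: uid [2B, align 2] → 50
@50: prio [2B, align 2] → 52
@52: start_time [20B, align 4] → 72
@72: pid [4B, align 4] → 76
+4 tail pad (align 8)
size 80, align 8
data bytes 70, size 80 → padding 10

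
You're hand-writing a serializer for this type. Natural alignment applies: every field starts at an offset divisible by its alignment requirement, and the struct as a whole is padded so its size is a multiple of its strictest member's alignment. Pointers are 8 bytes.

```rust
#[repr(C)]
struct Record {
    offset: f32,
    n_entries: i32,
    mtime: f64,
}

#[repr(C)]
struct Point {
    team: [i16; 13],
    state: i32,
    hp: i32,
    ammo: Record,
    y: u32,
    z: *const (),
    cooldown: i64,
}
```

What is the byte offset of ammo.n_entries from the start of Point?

Record: 0..4  offset  (4B, 4-aligned); 4..8  n_entries  (4B, 4-aligned); 8..16  mtime  (8B, 8-aligned); sizeof = 16, alignof = 8
0..26  team  (26B, 2-aligned)
26..28  -- padding (2B)
28..32  state  (4B, 4-aligned)
32..36  hp  (4B, 4-aligned)
36..40  -- padding (4B)
40..56  ammo  (16B, 8-aligned)
within Record: n_entries at 4
40 + 4 = 44

44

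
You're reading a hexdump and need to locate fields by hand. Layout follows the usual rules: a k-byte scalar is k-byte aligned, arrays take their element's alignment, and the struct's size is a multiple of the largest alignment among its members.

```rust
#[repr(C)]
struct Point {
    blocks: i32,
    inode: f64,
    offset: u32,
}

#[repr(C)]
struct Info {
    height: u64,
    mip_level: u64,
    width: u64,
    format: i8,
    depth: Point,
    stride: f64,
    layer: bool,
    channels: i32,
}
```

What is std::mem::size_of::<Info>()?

72

Point: @0: blocks [4B, align 4] → 4; +4 pad (align 8); @8: inode [8B, align 8] → 16; @16: offset [4B, align 4] → 20; +4 tail pad (align 8); size 24, align 8
@0: height [8B, align 8] → 8
@8: mip_level [8B, align 8] → 16
@16: width [8B, align 8] → 24
@24: format [1B, align 1] → 25
+7 pad (align 8)
@32: depth [24B, align 8] → 56
@56: stride [8B, align 8] → 64
@64: layer [1B, align 1] → 65
+3 pad (align 4)
@68: channels [4B, align 4] → 72
size 72, align 8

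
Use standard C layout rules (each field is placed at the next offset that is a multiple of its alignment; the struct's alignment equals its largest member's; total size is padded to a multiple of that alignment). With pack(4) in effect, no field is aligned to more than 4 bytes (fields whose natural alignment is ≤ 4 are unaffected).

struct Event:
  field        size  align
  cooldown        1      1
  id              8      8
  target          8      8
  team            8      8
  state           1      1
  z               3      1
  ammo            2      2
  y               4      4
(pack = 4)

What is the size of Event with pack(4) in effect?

cooldown at 0 (size 1, align 1) → ends 1
pad 3 to align 4 for id
id at 4 (size 8, align 4) → ends 12
target at 12 (size 8, align 4) → ends 20
team at 20 (size 8, align 4) → ends 28
state at 28 (size 1, align 1) → ends 29
z at 29 (size 3, align 1) → ends 32
ammo at 32 (size 2, align 2) → ends 34
pad 2 to align 4 for y
y at 36 (size 4, align 4) → ends 40
total 40 bytes, alignment 4

40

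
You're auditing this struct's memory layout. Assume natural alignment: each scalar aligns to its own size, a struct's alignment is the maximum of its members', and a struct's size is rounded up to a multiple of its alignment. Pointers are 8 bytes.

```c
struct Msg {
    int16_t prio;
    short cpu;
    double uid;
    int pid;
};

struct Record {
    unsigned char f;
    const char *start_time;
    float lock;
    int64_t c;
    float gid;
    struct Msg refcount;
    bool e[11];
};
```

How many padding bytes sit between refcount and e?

0

Msg: 0..2  prio  (2B, 2-aligned); 2..4  cpu  (2B, 2-aligned); 4..8  -- padding (4B); 8..16  uid  (8B, 8-aligned); 16..20  pid  (4B, 4-aligned); 20..24  -- tail padding (4B); sizeof = 24, alignof = 8
0..1  f  (1B, 1-aligned)
1..8  -- padding (7B)
8..16  start_time  (8B, 8-aligned)
16..20  lock  (4B, 4-aligned)
20..24  -- padding (4B)
24..32  c  (8B, 8-aligned)
32..36  gid  (4B, 4-aligned)
36..40  -- padding (4B)
40..64  refcount  (24B, 8-aligned)
64..75  e  (11B, 1-aligned)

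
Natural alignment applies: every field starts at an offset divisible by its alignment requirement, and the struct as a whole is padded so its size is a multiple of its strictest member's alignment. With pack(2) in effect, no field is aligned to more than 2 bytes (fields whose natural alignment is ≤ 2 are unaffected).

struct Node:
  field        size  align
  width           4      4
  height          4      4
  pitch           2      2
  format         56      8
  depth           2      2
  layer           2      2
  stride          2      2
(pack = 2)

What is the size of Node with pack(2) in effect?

width at 0 (size 4, align 2) → ends 4
height at 4 (size 4, align 2) → ends 8
pitch at 8 (size 2, align 2) → ends 10
format at 10 (size 56, align 2) → ends 66
depth at 66 (size 2, align 2) → ends 68
layer at 68 (size 2, align 2) → ends 70
stride at 70 (size 2, align 2) → ends 72
total 72 bytes, alignment 2

72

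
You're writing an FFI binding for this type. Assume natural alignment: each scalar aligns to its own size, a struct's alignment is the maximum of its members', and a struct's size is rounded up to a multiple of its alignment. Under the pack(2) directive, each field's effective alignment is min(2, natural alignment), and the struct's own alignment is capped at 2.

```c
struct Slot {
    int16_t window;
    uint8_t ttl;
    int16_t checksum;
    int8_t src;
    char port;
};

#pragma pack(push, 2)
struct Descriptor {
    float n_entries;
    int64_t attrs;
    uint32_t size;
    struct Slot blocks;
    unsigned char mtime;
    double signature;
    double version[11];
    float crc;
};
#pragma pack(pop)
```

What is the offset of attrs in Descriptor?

Slot: @0: window [2B, align 2] → 2; @2: ttl [1B, align 1] → 3; +1 pad (align 2); @4: checksum [2B, align 2] → 6; @6: src [1B, align 1] → 7; @7: port [1B, align 1] → 8; size 8, align 2
@0: n_entries [4B, align 2] → 4
@4: attrs [8B, align 2] → 12

4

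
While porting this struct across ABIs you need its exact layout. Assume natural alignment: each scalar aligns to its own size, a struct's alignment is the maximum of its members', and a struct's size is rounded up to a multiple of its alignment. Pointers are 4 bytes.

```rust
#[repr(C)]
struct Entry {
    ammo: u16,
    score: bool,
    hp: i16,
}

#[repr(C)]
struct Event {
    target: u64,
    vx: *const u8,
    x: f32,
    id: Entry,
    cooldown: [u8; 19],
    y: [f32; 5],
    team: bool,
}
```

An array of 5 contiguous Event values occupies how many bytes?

360

Entry: ammo at 0 (size 2, align 2) → ends 2; score at 2 (size 1, align 1) → ends 3; pad 1 to align 2 for hp; hp at 4 (size 2, align 2) → ends 6; total 6 bytes, alignment 2
target at 0 (size 8, align 8) → ends 8
vx at 8 (size 4, align 4) → ends 12
x at 12 (size 4, align 4) → ends 16
id at 16 (size 6, align 2) → ends 22
cooldown at 22 (size 19, align 1) → ends 41
pad 3 to align 4 for y
y at 44 (size 20, align 4) → ends 64
team at 64 (size 1, align 1) → ends 65
tail pad 7 to reach multiple of 8
total 72 bytes, alignment 8
array of 5: 5 × 72 = 360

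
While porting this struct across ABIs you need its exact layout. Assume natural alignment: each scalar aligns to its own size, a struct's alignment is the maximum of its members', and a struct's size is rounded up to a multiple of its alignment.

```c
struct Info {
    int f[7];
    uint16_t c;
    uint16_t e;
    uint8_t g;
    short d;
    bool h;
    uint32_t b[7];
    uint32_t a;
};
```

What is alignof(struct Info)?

4

member alignments: f=4, c=2, e=2, g=1, d=2, h=1, b=4, a=4
max = 4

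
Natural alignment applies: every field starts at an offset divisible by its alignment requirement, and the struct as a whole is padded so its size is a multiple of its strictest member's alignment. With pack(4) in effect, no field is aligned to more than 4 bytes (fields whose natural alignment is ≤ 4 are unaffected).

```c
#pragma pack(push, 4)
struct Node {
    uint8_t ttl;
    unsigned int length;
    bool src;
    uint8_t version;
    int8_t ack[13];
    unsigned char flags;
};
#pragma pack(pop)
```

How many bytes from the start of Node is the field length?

4

@0: ttl [1B, align 1] → 1
+3 pad (align 4)
@4: length [4B, align 4] → 8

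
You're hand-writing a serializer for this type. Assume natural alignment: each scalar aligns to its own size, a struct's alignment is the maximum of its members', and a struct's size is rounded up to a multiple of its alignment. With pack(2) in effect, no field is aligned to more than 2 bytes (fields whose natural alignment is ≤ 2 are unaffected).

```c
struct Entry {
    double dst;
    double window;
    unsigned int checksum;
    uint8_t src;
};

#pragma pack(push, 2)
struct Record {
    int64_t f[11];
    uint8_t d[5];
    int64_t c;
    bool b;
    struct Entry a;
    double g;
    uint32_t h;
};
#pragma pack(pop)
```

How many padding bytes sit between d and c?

1

Entry: @0: dst [8B, align 8] → 8; @8: window [8B, align 8] → 16; @16: checksum [4B, align 4] → 20; @20: src [1B, align 1] → 21; +3 tail pad (align 8); size 24, align 8
@0: f [88B, align 2] → 88
@88: d [5B, align 1] → 93
+1 pad (align 2)
@94: c [8B, align 2] → 102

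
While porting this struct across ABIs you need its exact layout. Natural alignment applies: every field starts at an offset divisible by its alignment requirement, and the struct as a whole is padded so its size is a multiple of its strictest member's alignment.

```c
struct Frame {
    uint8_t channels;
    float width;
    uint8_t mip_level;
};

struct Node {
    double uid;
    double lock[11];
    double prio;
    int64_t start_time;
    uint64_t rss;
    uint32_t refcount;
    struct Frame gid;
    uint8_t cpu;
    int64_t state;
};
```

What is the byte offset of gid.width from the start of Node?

Frame: @0: channels [1B, align 1] → 1; +3 pad (align 4); @4: width [4B, align 4] → 8; @8: mip_level [1B, align 1] → 9; +3 tail pad (align 4); size 12, align 4
@0: uid [8B, align 8] → 8
@8: lock [88B, align 8] → 96
@96: prio [8B, align 8] → 104
@104: start_time [8B, align 8] → 112
@112: rss [8B, align 8] → 120
@120: refcount [4B, align 4] → 124
@124: gid [12B, align 4] → 136
within Frame: width at 4
124 + 4 = 128

128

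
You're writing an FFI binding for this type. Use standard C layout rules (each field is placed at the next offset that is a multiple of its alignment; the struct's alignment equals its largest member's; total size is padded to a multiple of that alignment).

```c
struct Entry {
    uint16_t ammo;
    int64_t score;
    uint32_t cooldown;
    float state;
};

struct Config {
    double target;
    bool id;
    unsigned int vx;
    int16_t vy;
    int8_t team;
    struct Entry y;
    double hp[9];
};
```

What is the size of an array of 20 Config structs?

2400

Entry: ammo at 0 (size 2, align 2) → ends 2; pad 6 to align 8 for score; score at 8 (size 8, align 8) → ends 16; cooldown at 16 (size 4, align 4) → ends 20; state at 20 (size 4, align 4) → ends 24; total 24 bytes, alignment 8
target at 0 (size 8, align 8) → ends 8
id at 8 (size 1, align 1) → ends 9
pad 3 to align 4 for vx
vx at 12 (size 4, align 4) → ends 16
vy at 16 (size 2, align 2) → ends 18
team at 18 (size 1, align 1) → ends 19
pad 5 to align 8 for y
y at 24 (size 24, align 8) → ends 48
hp at 48 (size 72, align 8) → ends 120
total 120 bytes, alignment 8
array of 20: 20 × 120 = 2400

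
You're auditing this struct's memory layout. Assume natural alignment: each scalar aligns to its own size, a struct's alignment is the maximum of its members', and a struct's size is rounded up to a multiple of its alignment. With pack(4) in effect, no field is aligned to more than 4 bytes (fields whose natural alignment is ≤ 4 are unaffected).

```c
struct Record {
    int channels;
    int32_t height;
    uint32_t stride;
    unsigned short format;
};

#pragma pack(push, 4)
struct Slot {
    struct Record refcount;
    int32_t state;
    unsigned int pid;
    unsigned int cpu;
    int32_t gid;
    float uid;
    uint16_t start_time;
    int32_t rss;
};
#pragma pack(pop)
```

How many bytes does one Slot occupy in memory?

44

Record: channels at 0 (size 4, align 4) → ends 4; height at 4 (size 4, align 4) → ends 8; stride at 8 (size 4, align 4) → ends 12; format at 12 (size 2, align 2) → ends 14; tail pad 2 to reach multiple of 4; total 16 bytes, alignment 4
refcount at 0 (size 16, align 4) → ends 16
state at 16 (size 4, align 4) → ends 20
pid at 20 (size 4, align 4) → ends 24
cpu at 24 (size 4, align 4) → ends 28
gid at 28 (size 4, align 4) → ends 32
uid at 32 (size 4, align 4) → ends 36
start_time at 36 (size 2, align 2) → ends 38
pad 2 to align 4 for rss
rss at 40 (size 4, align 4) → ends 44
total 44 bytes, alignment 4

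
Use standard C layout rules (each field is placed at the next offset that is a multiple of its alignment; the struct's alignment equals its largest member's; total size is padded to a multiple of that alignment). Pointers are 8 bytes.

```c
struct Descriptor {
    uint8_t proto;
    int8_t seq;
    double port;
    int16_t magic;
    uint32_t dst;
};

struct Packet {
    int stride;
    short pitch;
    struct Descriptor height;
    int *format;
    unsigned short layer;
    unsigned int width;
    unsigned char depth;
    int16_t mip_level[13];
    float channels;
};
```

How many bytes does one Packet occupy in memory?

Descriptor: proto at 0 (size 1, align 1) → ends 1; seq at 1 (size 1, align 1) → ends 2; pad 6 to align 8 for port; port at 8 (size 8, align 8) → ends 16; magic at 16 (size 2, align 2) → ends 18; pad 2 to align 4 for dst; dst at 20 (size 4, align 4) → ends 24; total 24 bytes, alignment 8
stride at 0 (size 4, align 4) → ends 4
pitch at 4 (size 2, align 2) → ends 6
pad 2 to align 8 for height
height at 8 (size 24, align 8) → ends 32
format at 32 (size 8, align 8) → ends 40
layer at 40 (size 2, align 2) → ends 42
pad 2 to align 4 for width
width at 44 (size 4, align 4) → ends 48
depth at 48 (size 1, align 1) → ends 49
pad 1 to align 2 for mip_level
mip_level at 50 (size 26, align 2) → ends 76
channels at 76 (size 4, align 4) → ends 80
total 80 bytes, alignment 8

80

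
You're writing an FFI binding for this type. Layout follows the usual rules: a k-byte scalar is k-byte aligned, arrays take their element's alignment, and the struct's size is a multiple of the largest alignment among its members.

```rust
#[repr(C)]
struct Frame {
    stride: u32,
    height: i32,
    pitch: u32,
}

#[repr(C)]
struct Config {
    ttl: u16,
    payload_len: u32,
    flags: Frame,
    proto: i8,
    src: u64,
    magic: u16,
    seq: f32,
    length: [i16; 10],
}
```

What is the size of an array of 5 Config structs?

320

Frame: stride at 0 (size 4, align 4) → ends 4; height at 4 (size 4, align 4) → ends 8; pitch at 8 (size 4, align 4) → ends 12; total 12 bytes, alignment 4
ttl at 0 (size 2, align 2) → ends 2
pad 2 to align 4 for payload_len
payload_len at 4 (size 4, align 4) → ends 8
flags at 8 (size 12, align 4) → ends 20
proto at 20 (size 1, align 1) → ends 21
pad 3 to align 8 for src
src at 24 (size 8, align 8) → ends 32
magic at 32 (size 2, align 2) → ends 34
pad 2 to align 4 for seq
seq at 36 (size 4, align 4) → ends 40
length at 40 (size 20, align 2) → ends 60
tail pad 4 to reach multiple of 8
total 64 bytes, alignment 8
array of 5: 5 × 64 = 320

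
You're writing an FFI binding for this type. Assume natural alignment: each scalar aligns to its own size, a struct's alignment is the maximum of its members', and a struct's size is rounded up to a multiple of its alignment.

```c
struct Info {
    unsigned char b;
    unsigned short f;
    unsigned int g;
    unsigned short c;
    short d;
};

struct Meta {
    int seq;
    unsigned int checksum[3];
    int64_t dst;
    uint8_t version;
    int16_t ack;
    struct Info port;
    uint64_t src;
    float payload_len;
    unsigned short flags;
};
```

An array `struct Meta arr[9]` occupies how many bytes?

504

Info: @0: b [1B, align 1] → 1; +1 pad (align 2); @2: f [2B, align 2] → 4; @4: g [4B, align 4] → 8; @8: c [2B, align 2] → 10; @10: d [2B, align 2] → 12; size 12, align 4
@0: seq [4B, align 4] → 4
@4: checksum [12B, align 4] → 16
@16: dst [8B, align 8] → 24
@24: version [1B, align 1] → 25
+1 pad (align 2)
@26: ack [2B, align 2] → 28
@28: port [12B, align 4] → 40
@40: src [8B, align 8] → 48
@48: payload_len [4B, align 4] → 52
@52: flags [2B, align 2] → 54
+2 tail pad (align 8)
size 56, align 8
array of 9: 9 × 56 = 504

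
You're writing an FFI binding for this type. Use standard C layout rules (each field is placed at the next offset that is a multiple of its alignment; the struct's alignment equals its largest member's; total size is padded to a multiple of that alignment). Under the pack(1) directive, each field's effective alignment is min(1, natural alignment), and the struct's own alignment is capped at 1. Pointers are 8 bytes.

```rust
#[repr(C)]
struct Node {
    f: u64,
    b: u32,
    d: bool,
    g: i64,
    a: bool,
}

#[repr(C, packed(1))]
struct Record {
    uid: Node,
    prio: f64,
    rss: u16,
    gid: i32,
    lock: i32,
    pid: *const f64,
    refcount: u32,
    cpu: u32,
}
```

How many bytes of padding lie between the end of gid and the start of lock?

0

Node: @0: f [8B, align 8] → 8; @8: b [4B, align 4] → 12; @12: d [1B, align 1] → 13; +3 pad (align 8); @16: g [8B, align 8] → 24; @24: a [1B, align 1] → 25; +7 tail pad (align 8); size 32, align 8
@0: uid [32B, align 1] → 32
@32: prio [8B, align 1] → 40
@40: rss [2B, align 1] → 42
@42: gid [4B, align 1] → 46
@46: lock [4B, align 1] → 50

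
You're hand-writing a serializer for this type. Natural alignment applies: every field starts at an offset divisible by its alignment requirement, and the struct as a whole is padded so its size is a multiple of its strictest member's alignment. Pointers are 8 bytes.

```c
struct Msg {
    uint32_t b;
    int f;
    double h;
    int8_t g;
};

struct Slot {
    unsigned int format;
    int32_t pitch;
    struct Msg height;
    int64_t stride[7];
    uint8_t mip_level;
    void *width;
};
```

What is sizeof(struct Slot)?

Msg: b at 0 (size 4, align 4) → ends 4; f at 4 (size 4, align 4) → ends 8; h at 8 (size 8, align 8) → ends 16; g at 16 (size 1, align 1) → ends 17; tail pad 7 to reach multiple of 8; total 24 bytes, alignment 8
format at 0 (size 4, align 4) → ends 4
pitch at 4 (size 4, align 4) → ends 8
height at 8 (size 24, align 8) → ends 32
stride at 32 (size 56, align 8) → ends 88
mip_level at 88 (size 1, align 1) → ends 89
pad 7 to align 8 for width
width at 96 (size 8, align 8) → ends 104
total 104 bytes, alignment 8

104 bytes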